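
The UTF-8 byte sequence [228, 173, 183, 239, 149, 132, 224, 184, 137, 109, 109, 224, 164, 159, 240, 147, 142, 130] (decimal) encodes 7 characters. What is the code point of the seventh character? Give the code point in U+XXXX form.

U+13382

Offset 0: leading byte 0xE4 = 11100100 → 3-byte char #1 = E4 AD B7.
Offset 3: leading byte 0xEF = 11101111 → 3-byte char #2 = EF 95 84.
Offset 6: leading byte 0xE0 = 11100000 → 3-byte char #3 = E0 B8 89.
Offset 9: leading byte 0x6D = 01101101 → 1-byte char #4 = 6D.
Offset 10: leading byte 0x6D = 01101101 → 1-byte char #5 = 6D.
Offset 11: leading byte 0xE0 = 11100000 → 3-byte char #6 = E0 A4 9F.
Offset 14: leading byte 0xF0 = 11110000 → 4-byte char #7 = F0 93 8E 82.
Leading byte 0xF0 = 11110000 matches 11110xxx → 4-byte sequence.
Byte 1: 0xF0 = 11110000, payload 000 (3 bits).
Byte 2: 0x93 = 10010011 (10xxxxxx ✓), payload 010011.
Byte 3: 0x8E = 10001110 (10xxxxxx ✓), payload 001110.
Byte 4: 0x82 = 10000010 (10xxxxxx ✓), payload 000010.
Concatenate: 000010011001110000010 = 0x13382 (21 bits → U+13382).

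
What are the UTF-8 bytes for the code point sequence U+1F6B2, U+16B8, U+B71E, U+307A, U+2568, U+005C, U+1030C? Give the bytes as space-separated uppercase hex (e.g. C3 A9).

U+1F6B2: 4-byte form → F0 9F 9A B2.
U+16B8: 3-byte form → E1 9A B8.
U+B71E: 3-byte form → EB 9C 9E.
U+307A: 3-byte form → E3 81 BA.
U+2568: 3-byte form → E2 95 A8.
U+005C: 1-byte form → 5C.
U+1030C: 4-byte form → F0 90 8C 8C.
Concatenated (21 bytes): F0 9F 9A B2 E1 9A B8 EB 9C 9E E3 81 BA E2 95 A8 5C F0 90 8C 8C.

F0 9F 9A B2 E1 9A B8 EB 9C 9E E3 81 BA E2 95 A8 5C F0 90 8C 8C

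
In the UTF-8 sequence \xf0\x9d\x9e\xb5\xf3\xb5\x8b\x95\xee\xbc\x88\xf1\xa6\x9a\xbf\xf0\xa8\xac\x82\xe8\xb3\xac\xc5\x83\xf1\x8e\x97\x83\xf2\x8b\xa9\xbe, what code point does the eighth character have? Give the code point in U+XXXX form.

U+4E5C3

Offset 0: leading byte 0xF0 = 11110000 → 4-byte char #1 = F0 9D 9E B5.
Offset 4: leading byte 0xF3 = 11110011 → 4-byte char #2 = F3 B5 8B 95.
Offset 8: leading byte 0xEE = 11101110 → 3-byte char #3 = EE BC 88.
Offset 11: leading byte 0xF1 = 11110001 → 4-byte char #4 = F1 A6 9A BF.
Offset 15: leading byte 0xF0 = 11110000 → 4-byte char #5 = F0 A8 AC 82.
Offset 19: leading byte 0xE8 = 11101000 → 3-byte char #6 = E8 B3 AC.
Offset 22: leading byte 0xC5 = 11000101 → 2-byte char #7 = C5 83.
Offset 24: leading byte 0xF1 = 11110001 → 4-byte char #8 = F1 8E 97 83.
Leading byte 0xF1 = 11110001 matches 11110xxx → 4-byte sequence.
Byte 1: 0xF1 = 11110001, payload 001 (3 bits).
Byte 2: 0x8E = 10001110 (10xxxxxx ✓), payload 001110.
Byte 3: 0x97 = 10010111 (10xxxxxx ✓), payload 010111.
Byte 4: 0x83 = 10000011 (10xxxxxx ✓), payload 000011.
Concatenate: 001001110010111000011 = 0x4E5C3 (21 bits → U+4E5C3).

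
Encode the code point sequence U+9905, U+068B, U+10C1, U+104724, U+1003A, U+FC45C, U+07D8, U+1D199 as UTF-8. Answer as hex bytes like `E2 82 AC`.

U+9905: 3-byte form → E9 A4 85.
U+068B: 2-byte form → DA 8B.
U+10C1: 3-byte form → E1 83 81.
U+104724: 4-byte form → F4 84 9C A4.
U+1003A: 4-byte form → F0 90 80 BA.
U+FC45C: 4-byte form → F3 BC 91 9C.
U+07D8: 2-byte form → DF 98.
U+1D199: 4-byte form → F0 9D 86 99.
Concatenated (26 bytes): E9 A4 85 DA 8B E1 83 81 F4 84 9C A4 F0 90 80 BA F3 BC 91 9C DF 98 F0 9D 86 99.

E9 A4 85 DA 8B E1 83 81 F4 84 9C A4 F0 90 80 BA F3 BC 91 9C DF 98 F0 9D 86 99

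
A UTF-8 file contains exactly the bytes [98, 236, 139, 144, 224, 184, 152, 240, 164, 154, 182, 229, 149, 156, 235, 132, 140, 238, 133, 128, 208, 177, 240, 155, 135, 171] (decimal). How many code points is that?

Byte at offset 0: 0x62 = 01100010 → 1-byte char (#1). Advance 1.
Byte at offset 1: 0xEC = 11101100 → 3-byte char (#2). Advance 3.
Byte at offset 4: 0xE0 = 11100000 → 3-byte char (#3). Advance 3.
Byte at offset 7: 0xF0 = 11110000 → 4-byte char (#4). Advance 4.
Byte at offset 11: 0xE5 = 11100101 → 3-byte char (#5). Advance 3.
Byte at offset 14: 0xEB = 11101011 → 3-byte char (#6). Advance 3.
Byte at offset 17: 0xEE = 11101110 → 3-byte char (#7). Advance 3.
Byte at offset 20: 0xD0 = 11010000 → 2-byte char (#8). Advance 2.
Byte at offset 22: 0xF0 = 11110000 → 4-byte char (#9). Advance 4.
Reached end at offset 26 after 9 code points.

9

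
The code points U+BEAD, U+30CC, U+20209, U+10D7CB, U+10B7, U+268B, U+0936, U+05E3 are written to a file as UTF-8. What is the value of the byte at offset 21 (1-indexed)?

1-indexed offset 21 is 0-indexed offset 20.
U+BEAD → 3-byte form EB BA AD at offsets 0–2.
U+30CC → 3-byte form E3 83 8C at offsets 3–5.
U+20209 → 4-byte form F0 A0 88 89 at offsets 6–9.
U+10D7CB → 4-byte form F4 8D 9F 8B at offsets 10–13.
U+10B7 → 3-byte form E1 82 B7 at offsets 14–16.
U+268B → 3-byte form E2 9A 8B at offsets 17–19.
U+0936 → 3-byte form E0 A4 B6 at offsets 20–22.
Offset 20 falls in char 7's range; it's byte 1 of E0 A4 B6 = 0xE0.

0xE0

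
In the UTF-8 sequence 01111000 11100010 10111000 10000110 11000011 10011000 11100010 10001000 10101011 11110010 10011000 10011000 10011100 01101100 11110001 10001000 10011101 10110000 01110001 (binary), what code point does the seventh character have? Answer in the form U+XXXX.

Offset 0: leading byte 0x78 = 01111000 → 1-byte char #1 = 78.
Offset 1: leading byte 0xE2 = 11100010 → 3-byte char #2 = E2 B8 86.
Offset 4: leading byte 0xC3 = 11000011 → 2-byte char #3 = C3 98.
Offset 6: leading byte 0xE2 = 11100010 → 3-byte char #4 = E2 88 AB.
Offset 9: leading byte 0xF2 = 11110010 → 4-byte char #5 = F2 98 98 9C.
Offset 13: leading byte 0x6C = 01101100 → 1-byte char #6 = 6C.
Offset 14: leading byte 0xF1 = 11110001 → 4-byte char #7 = F1 88 9D B0.
Leading byte 0xF1 = 11110001 matches 11110xxx → 4-byte sequence.
Byte 1: 0xF1 = 11110001, payload 001 (3 bits).
Byte 2: 0x88 = 10001000 (10xxxxxx ✓), payload 001000.
Byte 3: 0x9D = 10011101 (10xxxxxx ✓), payload 011101.
Byte 4: 0xB0 = 10110000 (10xxxxxx ✓), payload 110000.
Concatenate: 001001000011101110000 = 0x48770 (21 bits → U+48770).

U+48770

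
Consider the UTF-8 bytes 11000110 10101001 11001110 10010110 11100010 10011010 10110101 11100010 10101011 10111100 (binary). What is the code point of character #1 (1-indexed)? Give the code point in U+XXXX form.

U+01A9

Offset 0: leading byte 0xC6 = 11000110 → 2-byte char #1 = C6 A9.
Leading byte 0xC6 = 11000110 matches 110xxxxx → 2-byte sequence.
Byte 1: 0xC6 = 11000110, payload 00110 (5 bits).
Byte 2: 0xA9 = 10101001 (10xxxxxx ✓), payload 101001.
Concatenate: 00110101001 = 0x1A9 (11 bits → U+01A9).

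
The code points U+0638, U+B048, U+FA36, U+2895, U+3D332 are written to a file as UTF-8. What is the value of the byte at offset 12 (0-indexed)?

0xBD

U+0638 → 2-byte form D8 B8 at offsets 0–1.
U+B048 → 3-byte form EB 81 88 at offsets 2–4.
U+FA36 → 3-byte form EF A8 B6 at offsets 5–7.
U+2895 → 3-byte form E2 A2 95 at offsets 8–10.
U+3D332 → 4-byte form F0 BD 8C B2 at offsets 11–14.
Offset 12 falls in char 5's range; it's byte 2 of F0 BD 8C B2 = 0xBD.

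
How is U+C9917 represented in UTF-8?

F3 89 A4 97

U+C9917 = 0xC9917 = 825623 decimal. In range U+10000–U+10FFFF → 4-byte form: 11110xxx 10xxxxxx 10xxxxxx 10xxxxxx.
Binary (21 bits): 011001001100100010111.
Split 3+6+6+6: 011 | 001001 | 100100 | 010111.
Byte 1: 11110011 = 0xF3.
Byte 2: 10001001 = 0x89.
Byte 3: 10100100 = 0xA4.
Byte 4: 10010111 = 0x97.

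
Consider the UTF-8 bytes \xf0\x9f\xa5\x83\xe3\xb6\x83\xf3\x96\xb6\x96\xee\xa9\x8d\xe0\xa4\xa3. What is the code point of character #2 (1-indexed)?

Offset 0: leading byte 0xF0 = 11110000 → 4-byte char #1 = F0 9F A5 83.
Offset 4: leading byte 0xE3 = 11100011 → 3-byte char #2 = E3 B6 83.
Leading byte 0xE3 = 11100011 matches 1110xxxx → 3-byte sequence.
Byte 1: 0xE3 = 11100011, payload 0011 (4 bits).
Byte 2: 0xB6 = 10110110 (10xxxxxx ✓), payload 110110.
Byte 3: 0x83 = 10000011 (10xxxxxx ✓), payload 000011.
Concatenate: 0011110110000011 = 0x3D83 (16 bits → U+3D83).

U+3D83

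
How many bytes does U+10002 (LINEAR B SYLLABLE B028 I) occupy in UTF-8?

U+10002 = 0x10002. UTF-8 uses 1 byte below 0x80, 2 below 0x800, 3 below 0x10000, 4 up to 0x10FFFF. 0x10002 is in U+10000–U+10FFFF → 4 bytes.

4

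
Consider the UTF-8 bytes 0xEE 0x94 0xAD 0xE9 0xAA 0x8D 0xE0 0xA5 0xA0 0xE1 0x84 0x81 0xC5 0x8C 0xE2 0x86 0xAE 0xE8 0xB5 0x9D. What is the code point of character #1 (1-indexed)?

Offset 0: leading byte 0xEE = 11101110 → 3-byte char #1 = EE 94 AD.
Leading byte 0xEE = 11101110 matches 1110xxxx → 3-byte sequence.
Byte 1: 0xEE = 11101110, payload 1110 (4 bits).
Byte 2: 0x94 = 10010100 (10xxxxxx ✓), payload 010100.
Byte 3: 0xAD = 10101101 (10xxxxxx ✓), payload 101101.
Concatenate: 1110010100101101 = 0xE52D (16 bits → U+E52D).

U+E52D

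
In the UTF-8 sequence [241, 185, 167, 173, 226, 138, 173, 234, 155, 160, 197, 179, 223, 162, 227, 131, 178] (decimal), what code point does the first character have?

Offset 0: leading byte 0xF1 = 11110001 → 4-byte char #1 = F1 B9 A7 AD.
Leading byte 0xF1 = 11110001 matches 11110xxx → 4-byte sequence.
Byte 1: 0xF1 = 11110001, payload 001 (3 bits).
Byte 2: 0xB9 = 10111001 (10xxxxxx ✓), payload 111001.
Byte 3: 0xA7 = 10100111 (10xxxxxx ✓), payload 100111.
Byte 4: 0xAD = 10101101 (10xxxxxx ✓), payload 101101.
Concatenate: 001111001100111101101 = 0x799ED (21 bits → U+799ED).

U+799ED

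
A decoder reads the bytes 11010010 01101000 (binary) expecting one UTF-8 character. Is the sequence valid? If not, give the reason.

Leading byte 0xD2 = 11010010 → 2-byte form.
Byte 2 is 0x68 = 01101000, which is not 10xxxxxx — expected a continuation byte.

invalid (non-continuation byte where continuation expected)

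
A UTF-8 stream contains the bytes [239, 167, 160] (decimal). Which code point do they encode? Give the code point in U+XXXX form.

U+F9E0

Leading byte 0xEF = 11101111 matches 1110xxxx → 3-byte sequence.
Byte 1: 0xEF = 11101111, payload 1111 (4 bits).
Byte 2: 0xA7 = 10100111 (10xxxxxx ✓), payload 100111.
Byte 3: 0xA0 = 10100000 (10xxxxxx ✓), payload 100000.
Concatenate: 1111100111100000 = 0xF9E0 (16 bits → U+F9E0).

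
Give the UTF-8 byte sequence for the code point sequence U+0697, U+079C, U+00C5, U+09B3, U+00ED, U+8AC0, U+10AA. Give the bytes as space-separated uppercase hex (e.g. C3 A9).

U+0697: 2-byte form → DA 97.
U+079C: 2-byte form → DE 9C.
U+00C5: 2-byte form → C3 85.
U+09B3: 3-byte form → E0 A6 B3.
U+00ED: 2-byte form → C3 AD.
U+8AC0: 3-byte form → E8 AB 80.
U+10AA: 3-byte form → E1 82 AA.
Concatenated (17 bytes): DA 97 DE 9C C3 85 E0 A6 B3 C3 AD E8 AB 80 E1 82 AA.

DA 97 DE 9C C3 85 E0 A6 B3 C3 AD E8 AB 80 E1 82 AA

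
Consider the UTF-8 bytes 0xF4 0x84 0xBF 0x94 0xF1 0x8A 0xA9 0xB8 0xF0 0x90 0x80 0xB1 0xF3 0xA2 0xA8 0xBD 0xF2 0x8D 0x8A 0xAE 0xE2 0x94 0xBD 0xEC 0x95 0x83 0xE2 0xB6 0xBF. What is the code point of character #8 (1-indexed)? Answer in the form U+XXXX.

Offset 0: leading byte 0xF4 = 11110100 → 4-byte char #1 = F4 84 BF 94.
Offset 4: leading byte 0xF1 = 11110001 → 4-byte char #2 = F1 8A A9 B8.
Offset 8: leading byte 0xF0 = 11110000 → 4-byte char #3 = F0 90 80 B1.
Offset 12: leading byte 0xF3 = 11110011 → 4-byte char #4 = F3 A2 A8 BD.
Offset 16: leading byte 0xF2 = 11110010 → 4-byte char #5 = F2 8D 8A AE.
Offset 20: leading byte 0xE2 = 11100010 → 3-byte char #6 = E2 94 BD.
Offset 23: leading byte 0xEC = 11101100 → 3-byte char #7 = EC 95 83.
Offset 26: leading byte 0xE2 = 11100010 → 3-byte char #8 = E2 B6 BF.
Leading byte 0xE2 = 11100010 matches 1110xxxx → 3-byte sequence.
Byte 1: 0xE2 = 11100010, payload 0010 (4 bits).
Byte 2: 0xB6 = 10110110 (10xxxxxx ✓), payload 110110.
Byte 3: 0xBF = 10111111 (10xxxxxx ✓), payload 111111.
Concatenate: 0010110110111111 = 0x2DBF (16 bits → U+2DBF).

U+2DBF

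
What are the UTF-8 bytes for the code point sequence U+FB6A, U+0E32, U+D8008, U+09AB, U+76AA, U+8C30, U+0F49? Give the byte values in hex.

U+FB6A: 3-byte form → EF AD AA.
U+0E32: 3-byte form → E0 B8 B2.
U+D8008: 4-byte form → F3 98 80 88.
U+09AB: 3-byte form → E0 A6 AB.
U+76AA: 3-byte form → E7 9A AA.
U+8C30: 3-byte form → E8 B0 B0.
U+0F49: 3-byte form → E0 BD 89.
Concatenated (22 bytes): EF AD AA E0 B8 B2 F3 98 80 88 E0 A6 AB E7 9A AA E8 B0 B0 E0 BD 89.

EF AD AA E0 B8 B2 F3 98 80 88 E0 A6 AB E7 9A AA E8 B0 B0 E0 BD 89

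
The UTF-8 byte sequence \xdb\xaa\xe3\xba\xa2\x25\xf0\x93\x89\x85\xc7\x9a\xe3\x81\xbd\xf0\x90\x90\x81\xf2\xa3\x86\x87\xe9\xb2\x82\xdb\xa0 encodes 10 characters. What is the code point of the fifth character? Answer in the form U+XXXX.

U+01DA

Offset 0: leading byte 0xDB = 11011011 → 2-byte char #1 = DB AA.
Offset 2: leading byte 0xE3 = 11100011 → 3-byte char #2 = E3 BA A2.
Offset 5: leading byte 0x25 = 00100101 → 1-byte char #3 = 25.
Offset 6: leading byte 0xF0 = 11110000 → 4-byte char #4 = F0 93 89 85.
Offset 10: leading byte 0xC7 = 11000111 → 2-byte char #5 = C7 9A.
Leading byte 0xC7 = 11000111 matches 110xxxxx → 2-byte sequence.
Byte 1: 0xC7 = 11000111, payload 00111 (5 bits).
Byte 2: 0x9A = 10011010 (10xxxxxx ✓), payload 011010.
Concatenate: 00111011010 = 0x1DA (11 bits → U+01DA).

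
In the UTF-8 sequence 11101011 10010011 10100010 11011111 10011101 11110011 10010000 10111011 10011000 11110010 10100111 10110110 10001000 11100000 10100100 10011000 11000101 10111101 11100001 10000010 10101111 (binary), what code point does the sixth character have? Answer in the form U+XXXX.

Offset 0: leading byte 0xEB = 11101011 → 3-byte char #1 = EB 93 A2.
Offset 3: leading byte 0xDF = 11011111 → 2-byte char #2 = DF 9D.
Offset 5: leading byte 0xF3 = 11110011 → 4-byte char #3 = F3 90 BB 98.
Offset 9: leading byte 0xF2 = 11110010 → 4-byte char #4 = F2 A7 B6 88.
Offset 13: leading byte 0xE0 = 11100000 → 3-byte char #5 = E0 A4 98.
Offset 16: leading byte 0xC5 = 11000101 → 2-byte char #6 = C5 BD.
Leading byte 0xC5 = 11000101 matches 110xxxxx → 2-byte sequence.
Byte 1: 0xC5 = 11000101, payload 00101 (5 bits).
Byte 2: 0xBD = 10111101 (10xxxxxx ✓), payload 111101.
Concatenate: 00101111101 = 0x17D (11 bits → U+017D).

U+017D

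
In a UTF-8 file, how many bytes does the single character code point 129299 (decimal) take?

U+1F913 = 0x1F913. UTF-8 uses 1 byte below 0x80, 2 below 0x800, 3 below 0x10000, 4 up to 0x10FFFF. 0x1F913 is in U+10000–U+10FFFF → 4 bytes.

4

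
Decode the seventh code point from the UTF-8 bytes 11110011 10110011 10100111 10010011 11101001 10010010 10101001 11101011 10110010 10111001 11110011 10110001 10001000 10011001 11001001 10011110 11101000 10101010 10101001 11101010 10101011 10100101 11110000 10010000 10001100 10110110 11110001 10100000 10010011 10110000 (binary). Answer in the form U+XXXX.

Offset 0: leading byte 0xF3 = 11110011 → 4-byte char #1 = F3 B3 A7 93.
Offset 4: leading byte 0xE9 = 11101001 → 3-byte char #2 = E9 92 A9.
Offset 7: leading byte 0xEB = 11101011 → 3-byte char #3 = EB B2 B9.
Offset 10: leading byte 0xF3 = 11110011 → 4-byte char #4 = F3 B1 88 99.
Offset 14: leading byte 0xC9 = 11001001 → 2-byte char #5 = C9 9E.
Offset 16: leading byte 0xE8 = 11101000 → 3-byte char #6 = E8 AA A9.
Offset 19: leading byte 0xEA = 11101010 → 3-byte char #7 = EA AB A5.
Leading byte 0xEA = 11101010 matches 1110xxxx → 3-byte sequence.
Byte 1: 0xEA = 11101010, payload 1010 (4 bits).
Byte 2: 0xAB = 10101011 (10xxxxxx ✓), payload 101011.
Byte 3: 0xA5 = 10100101 (10xxxxxx ✓), payload 100101.
Concatenate: 1010101011100101 = 0xAAE5 (16 bits → U+AAE5).

U+AAE5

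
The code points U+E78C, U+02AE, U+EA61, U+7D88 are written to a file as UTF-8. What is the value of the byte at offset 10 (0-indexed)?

U+E78C → 3-byte form EE 9E 8C at offsets 0–2.
U+02AE → 2-byte form CA AE at offsets 3–4.
U+EA61 → 3-byte form EE A9 A1 at offsets 5–7.
U+7D88 → 3-byte form E7 B6 88 at offsets 8–10.
Offset 10 falls in char 4's range; it's byte 3 of E7 B6 88 = 0x88.

0x88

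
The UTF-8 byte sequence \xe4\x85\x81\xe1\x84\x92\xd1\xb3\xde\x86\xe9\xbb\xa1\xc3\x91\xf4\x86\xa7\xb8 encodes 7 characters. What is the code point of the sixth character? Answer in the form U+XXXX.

U+00D1

Offset 0: leading byte 0xE4 = 11100100 → 3-byte char #1 = E4 85 81.
Offset 3: leading byte 0xE1 = 11100001 → 3-byte char #2 = E1 84 92.
Offset 6: leading byte 0xD1 = 11010001 → 2-byte char #3 = D1 B3.
Offset 8: leading byte 0xDE = 11011110 → 2-byte char #4 = DE 86.
Offset 10: leading byte 0xE9 = 11101001 → 3-byte char #5 = E9 BB A1.
Offset 13: leading byte 0xC3 = 11000011 → 2-byte char #6 = C3 91.
Leading byte 0xC3 = 11000011 matches 110xxxxx → 2-byte sequence.
Byte 1: 0xC3 = 11000011, payload 00011 (5 bits).
Byte 2: 0x91 = 10010001 (10xxxxxx ✓), payload 010001.
Concatenate: 00011010001 = 0xD1 (11 bits → U+00D1).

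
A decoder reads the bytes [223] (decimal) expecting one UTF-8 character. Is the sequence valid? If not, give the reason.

invalid (sequence truncated)

Leading byte 0xDF = 11011111 → 2-byte form, but only 1 byte is present.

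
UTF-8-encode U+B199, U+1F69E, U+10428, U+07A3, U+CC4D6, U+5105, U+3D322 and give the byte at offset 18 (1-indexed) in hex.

0xE5

1-indexed offset 18 is 0-indexed offset 17.
U+B199 → 3-byte form EB 86 99 at offsets 0–2.
U+1F69E → 4-byte form F0 9F 9A 9E at offsets 3–6.
U+10428 → 4-byte form F0 90 90 A8 at offsets 7–10.
U+07A3 → 2-byte form DE A3 at offsets 11–12.
U+CC4D6 → 4-byte form F3 8C 93 96 at offsets 13–16.
U+5105 → 3-byte form E5 84 85 at offsets 17–19.
Offset 17 falls in char 6's range; it's byte 1 of E5 84 85 = 0xE5.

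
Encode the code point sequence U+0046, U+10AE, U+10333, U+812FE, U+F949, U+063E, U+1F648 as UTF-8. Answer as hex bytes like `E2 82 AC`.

U+0046: 1-byte form → 46.
U+10AE: 3-byte form → E1 82 AE.
U+10333: 4-byte form → F0 90 8C B3.
U+812FE: 4-byte form → F2 81 8B BE.
U+F949: 3-byte form → EF A5 89.
U+063E: 2-byte form → D8 BE.
U+1F648: 4-byte form → F0 9F 99 88.
Concatenated (21 bytes): 46 E1 82 AE F0 90 8C B3 F2 81 8B BE EF A5 89 D8 BE F0 9F 99 88.

46 E1 82 AE F0 90 8C B3 F2 81 8B BE EF A5 89 D8 BE F0 9F 99 88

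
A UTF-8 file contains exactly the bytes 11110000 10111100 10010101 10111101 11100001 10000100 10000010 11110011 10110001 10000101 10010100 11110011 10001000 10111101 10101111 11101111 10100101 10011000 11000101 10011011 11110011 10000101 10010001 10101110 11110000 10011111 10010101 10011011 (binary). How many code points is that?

8

Byte at offset 0: 0xF0 = 11110000 → 4-byte char (#1). Advance 4.
Byte at offset 4: 0xE1 = 11100001 → 3-byte char (#2). Advance 3.
Byte at offset 7: 0xF3 = 11110011 → 4-byte char (#3). Advance 4.
Byte at offset 11: 0xF3 = 11110011 → 4-byte char (#4). Advance 4.
Byte at offset 15: 0xEF = 11101111 → 3-byte char (#5). Advance 3.
Byte at offset 18: 0xC5 = 11000101 → 2-byte char (#6). Advance 2.
Byte at offset 20: 0xF3 = 11110011 → 4-byte char (#7). Advance 4.
Byte at offset 24: 0xF0 = 11110000 → 4-byte char (#8). Advance 4.
Reached end at offset 28 after 8 code points.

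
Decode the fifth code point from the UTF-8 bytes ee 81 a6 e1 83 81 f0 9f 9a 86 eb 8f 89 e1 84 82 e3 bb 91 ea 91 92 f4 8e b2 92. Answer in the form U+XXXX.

U+1102

Offset 0: leading byte 0xEE = 11101110 → 3-byte char #1 = EE 81 A6.
Offset 3: leading byte 0xE1 = 11100001 → 3-byte char #2 = E1 83 81.
Offset 6: leading byte 0xF0 = 11110000 → 4-byte char #3 = F0 9F 9A 86.
Offset 10: leading byte 0xEB = 11101011 → 3-byte char #4 = EB 8F 89.
Offset 13: leading byte 0xE1 = 11100001 → 3-byte char #5 = E1 84 82.
Leading byte 0xE1 = 11100001 matches 1110xxxx → 3-byte sequence.
Byte 1: 0xE1 = 11100001, payload 0001 (4 bits).
Byte 2: 0x84 = 10000100 (10xxxxxx ✓), payload 000100.
Byte 3: 0x82 = 10000010 (10xxxxxx ✓), payload 000010.
Concatenate: 0001000100000010 = 0x1102 (16 bits → U+1102).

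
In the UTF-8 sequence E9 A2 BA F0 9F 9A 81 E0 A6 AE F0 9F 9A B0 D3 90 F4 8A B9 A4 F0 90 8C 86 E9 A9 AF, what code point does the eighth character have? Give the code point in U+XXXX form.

Offset 0: leading byte 0xE9 = 11101001 → 3-byte char #1 = E9 A2 BA.
Offset 3: leading byte 0xF0 = 11110000 → 4-byte char #2 = F0 9F 9A 81.
Offset 7: leading byte 0xE0 = 11100000 → 3-byte char #3 = E0 A6 AE.
Offset 10: leading byte 0xF0 = 11110000 → 4-byte char #4 = F0 9F 9A B0.
Offset 14: leading byte 0xD3 = 11010011 → 2-byte char #5 = D3 90.
Offset 16: leading byte 0xF4 = 11110100 → 4-byte char #6 = F4 8A B9 A4.
Offset 20: leading byte 0xF0 = 11110000 → 4-byte char #7 = F0 90 8C 86.
Offset 24: leading byte 0xE9 = 11101001 → 3-byte char #8 = E9 A9 AF.
Leading byte 0xE9 = 11101001 matches 1110xxxx → 3-byte sequence.
Byte 1: 0xE9 = 11101001, payload 1001 (4 bits).
Byte 2: 0xA9 = 10101001 (10xxxxxx ✓), payload 101001.
Byte 3: 0xAF = 10101111 (10xxxxxx ✓), payload 101111.
Concatenate: 1001101001101111 = 0x9A6F (16 bits → U+9A6F).

U+9A6F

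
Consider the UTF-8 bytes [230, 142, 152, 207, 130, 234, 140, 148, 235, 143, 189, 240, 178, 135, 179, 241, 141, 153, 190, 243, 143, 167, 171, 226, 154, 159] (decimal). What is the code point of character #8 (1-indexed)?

Offset 0: leading byte 0xE6 = 11100110 → 3-byte char #1 = E6 8E 98.
Offset 3: leading byte 0xCF = 11001111 → 2-byte char #2 = CF 82.
Offset 5: leading byte 0xEA = 11101010 → 3-byte char #3 = EA 8C 94.
Offset 8: leading byte 0xEB = 11101011 → 3-byte char #4 = EB 8F BD.
Offset 11: leading byte 0xF0 = 11110000 → 4-byte char #5 = F0 B2 87 B3.
Offset 15: leading byte 0xF1 = 11110001 → 4-byte char #6 = F1 8D 99 BE.
Offset 19: leading byte 0xF3 = 11110011 → 4-byte char #7 = F3 8F A7 AB.
Offset 23: leading byte 0xE2 = 11100010 → 3-byte char #8 = E2 9A 9F.
Leading byte 0xE2 = 11100010 matches 1110xxxx → 3-byte sequence.
Byte 1: 0xE2 = 11100010, payload 0010 (4 bits).
Byte 2: 0x9A = 10011010 (10xxxxxx ✓), payload 011010.
Byte 3: 0x9F = 10011111 (10xxxxxx ✓), payload 011111.
Concatenate: 0010011010011111 = 0x269F (16 bits → U+269F).

U+269F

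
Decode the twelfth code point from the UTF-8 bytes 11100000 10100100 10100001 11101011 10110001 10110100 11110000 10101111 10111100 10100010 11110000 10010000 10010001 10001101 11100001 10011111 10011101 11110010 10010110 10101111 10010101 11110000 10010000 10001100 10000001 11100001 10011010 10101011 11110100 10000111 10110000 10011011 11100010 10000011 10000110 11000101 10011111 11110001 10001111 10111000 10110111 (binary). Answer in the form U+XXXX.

U+4FE37

Offset 0: leading byte 0xE0 = 11100000 → 3-byte char #1 = E0 A4 A1.
Offset 3: leading byte 0xEB = 11101011 → 3-byte char #2 = EB B1 B4.
Offset 6: leading byte 0xF0 = 11110000 → 4-byte char #3 = F0 AF BC A2.
Offset 10: leading byte 0xF0 = 11110000 → 4-byte char #4 = F0 90 91 8D.
Offset 14: leading byte 0xE1 = 11100001 → 3-byte char #5 = E1 9F 9D.
Offset 17: leading byte 0xF2 = 11110010 → 4-byte char #6 = F2 96 AF 95.
Offset 21: leading byte 0xF0 = 11110000 → 4-byte char #7 = F0 90 8C 81.
Offset 25: leading byte 0xE1 = 11100001 → 3-byte char #8 = E1 9A AB.
Offset 28: leading byte 0xF4 = 11110100 → 4-byte char #9 = F4 87 B0 9B.
Offset 32: leading byte 0xE2 = 11100010 → 3-byte char #10 = E2 83 86.
Offset 35: leading byte 0xC5 = 11000101 → 2-byte char #11 = C5 9F.
Offset 37: leading byte 0xF1 = 11110001 → 4-byte char #12 = F1 8F B8 B7.
Leading byte 0xF1 = 11110001 matches 11110xxx → 4-byte sequence.
Byte 1: 0xF1 = 11110001, payload 001 (3 bits).
Byte 2: 0x8F = 10001111 (10xxxxxx ✓), payload 001111.
Byte 3: 0xB8 = 10111000 (10xxxxxx ✓), payload 111000.
Byte 4: 0xB7 = 10110111 (10xxxxxx ✓), payload 110111.
Concatenate: 001001111111000110111 = 0x4FE37 (21 bits → U+4FE37).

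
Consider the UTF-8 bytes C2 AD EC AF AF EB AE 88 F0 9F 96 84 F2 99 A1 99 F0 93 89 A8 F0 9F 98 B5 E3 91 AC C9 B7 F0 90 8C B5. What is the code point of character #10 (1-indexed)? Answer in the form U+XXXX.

U+10335

Offset 0: leading byte 0xC2 = 11000010 → 2-byte char #1 = C2 AD.
Offset 2: leading byte 0xEC = 11101100 → 3-byte char #2 = EC AF AF.
Offset 5: leading byte 0xEB = 11101011 → 3-byte char #3 = EB AE 88.
Offset 8: leading byte 0xF0 = 11110000 → 4-byte char #4 = F0 9F 96 84.
Offset 12: leading byte 0xF2 = 11110010 → 4-byte char #5 = F2 99 A1 99.
Offset 16: leading byte 0xF0 = 11110000 → 4-byte char #6 = F0 93 89 A8.
Offset 20: leading byte 0xF0 = 11110000 → 4-byte char #7 = F0 9F 98 B5.
Offset 24: leading byte 0xE3 = 11100011 → 3-byte char #8 = E3 91 AC.
Offset 27: leading byte 0xC9 = 11001001 → 2-byte char #9 = C9 B7.
Offset 29: leading byte 0xF0 = 11110000 → 4-byte char #10 = F0 90 8C B5.
Leading byte 0xF0 = 11110000 matches 11110xxx → 4-byte sequence.
Byte 1: 0xF0 = 11110000, payload 000 (3 bits).
Byte 2: 0x90 = 10010000 (10xxxxxx ✓), payload 010000.
Byte 3: 0x8C = 10001100 (10xxxxxx ✓), payload 001100.
Byte 4: 0xB5 = 10110101 (10xxxxxx ✓), payload 110101.
Concatenate: 000010000001100110101 = 0x10335 (21 bits → U+10335).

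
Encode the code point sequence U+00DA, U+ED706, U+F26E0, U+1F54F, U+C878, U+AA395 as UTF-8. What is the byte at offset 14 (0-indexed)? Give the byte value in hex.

0xEC

U+00DA → 2-byte form C3 9A at offsets 0–1.
U+ED706 → 4-byte form F3 AD 9C 86 at offsets 2–5.
U+F26E0 → 4-byte form F3 B2 9B A0 at offsets 6–9.
U+1F54F → 4-byte form F0 9F 95 8F at offsets 10–13.
U+C878 → 3-byte form EC A1 B8 at offsets 14–16.
Offset 14 falls in char 5's range; it's byte 1 of EC A1 B8 = 0xEC.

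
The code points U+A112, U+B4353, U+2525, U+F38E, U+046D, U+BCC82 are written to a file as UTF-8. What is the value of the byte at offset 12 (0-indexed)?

U+A112 → 3-byte form EA 84 92 at offsets 0–2.
U+B4353 → 4-byte form F2 B4 8D 93 at offsets 3–6.
U+2525 → 3-byte form E2 94 A5 at offsets 7–9.
U+F38E → 3-byte form EF 8E 8E at offsets 10–12.
Offset 12 falls in char 4's range; it's byte 3 of EF 8E 8E = 0x8E.

0x8E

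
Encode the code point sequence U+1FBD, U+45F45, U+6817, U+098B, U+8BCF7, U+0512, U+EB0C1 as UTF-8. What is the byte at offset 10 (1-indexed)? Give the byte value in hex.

0x97

1-indexed offset 10 is 0-indexed offset 9.
U+1FBD → 3-byte form E1 BE BD at offsets 0–2.
U+45F45 → 4-byte form F1 85 BD 85 at offsets 3–6.
U+6817 → 3-byte form E6 A0 97 at offsets 7–9.
Offset 9 falls in char 3's range; it's byte 3 of E6 A0 97 = 0x97.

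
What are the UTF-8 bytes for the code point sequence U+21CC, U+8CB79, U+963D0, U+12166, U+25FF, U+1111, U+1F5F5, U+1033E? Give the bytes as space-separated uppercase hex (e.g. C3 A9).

U+21CC: 3-byte form → E2 87 8C.
U+8CB79: 4-byte form → F2 8C AD B9.
U+963D0: 4-byte form → F2 96 8F 90.
U+12166: 4-byte form → F0 92 85 A6.
U+25FF: 3-byte form → E2 97 BF.
U+1111: 3-byte form → E1 84 91.
U+1F5F5: 4-byte form → F0 9F 97 B5.
U+1033E: 4-byte form → F0 90 8C BE.
Concatenated (29 bytes): E2 87 8C F2 8C AD B9 F2 96 8F 90 F0 92 85 A6 E2 97 BF E1 84 91 F0 9F 97 B5 F0 90 8C BE.

E2 87 8C F2 8C AD B9 F2 96 8F 90 F0 92 85 A6 E2 97 BF E1 84 91 F0 9F 97 B5 F0 90 8C BE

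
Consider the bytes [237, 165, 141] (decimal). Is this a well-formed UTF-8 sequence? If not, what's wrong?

Structurally a 3-byte sequence; payload = 0xD94D.
But 0xD94D is in U+D800–U+DFFF, the surrogate range. Surrogates are not Unicode scalar values and are forbidden in UTF-8.

invalid (encodes a surrogate (U+D800–U+DFFF))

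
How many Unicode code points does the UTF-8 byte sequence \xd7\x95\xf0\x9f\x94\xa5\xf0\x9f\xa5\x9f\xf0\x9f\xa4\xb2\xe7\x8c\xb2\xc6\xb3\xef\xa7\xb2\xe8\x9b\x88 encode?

8

Byte at offset 0: 0xD7 = 11010111 → 2-byte char (#1). Advance 2.
Byte at offset 2: 0xF0 = 11110000 → 4-byte char (#2). Advance 4.
Byte at offset 6: 0xF0 = 11110000 → 4-byte char (#3). Advance 4.
Byte at offset 10: 0xF0 = 11110000 → 4-byte char (#4). Advance 4.
Byte at offset 14: 0xE7 = 11100111 → 3-byte char (#5). Advance 3.
Byte at offset 17: 0xC6 = 11000110 → 2-byte char (#6). Advance 2.
Byte at offset 19: 0xEF = 11101111 → 3-byte char (#7). Advance 3.
Byte at offset 22: 0xE8 = 11101000 → 3-byte char (#8). Advance 3.
Reached end at offset 25 after 8 code points.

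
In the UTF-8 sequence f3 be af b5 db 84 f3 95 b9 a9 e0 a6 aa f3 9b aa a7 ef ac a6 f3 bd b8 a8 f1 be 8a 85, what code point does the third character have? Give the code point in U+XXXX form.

U+D5E69

Offset 0: leading byte 0xF3 = 11110011 → 4-byte char #1 = F3 BE AF B5.
Offset 4: leading byte 0xDB = 11011011 → 2-byte char #2 = DB 84.
Offset 6: leading byte 0xF3 = 11110011 → 4-byte char #3 = F3 95 B9 A9.
Leading byte 0xF3 = 11110011 matches 11110xxx → 4-byte sequence.
Byte 1: 0xF3 = 11110011, payload 011 (3 bits).
Byte 2: 0x95 = 10010101 (10xxxxxx ✓), payload 010101.
Byte 3: 0xB9 = 10111001 (10xxxxxx ✓), payload 111001.
Byte 4: 0xA9 = 10101001 (10xxxxxx ✓), payload 101001.
Concatenate: 011010101111001101001 = 0xD5E69 (21 bits → U+D5E69).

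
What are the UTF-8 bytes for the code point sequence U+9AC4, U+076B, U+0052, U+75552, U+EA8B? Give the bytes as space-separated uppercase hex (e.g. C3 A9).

U+9AC4: 3-byte form → E9 AB 84.
U+076B: 2-byte form → DD AB.
U+0052: 1-byte form → 52.
U+75552: 4-byte form → F1 B5 95 92.
U+EA8B: 3-byte form → EE AA 8B.
Concatenated (13 bytes): E9 AB 84 DD AB 52 F1 B5 95 92 EE AA 8B.

E9 AB 84 DD AB 52 F1 B5 95 92 EE AA 8B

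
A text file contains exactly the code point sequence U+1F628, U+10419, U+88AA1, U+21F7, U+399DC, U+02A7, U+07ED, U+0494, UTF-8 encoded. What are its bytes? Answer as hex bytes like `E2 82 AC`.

F0 9F 98 A8 F0 90 90 99 F2 88 AA A1 E2 87 B7 F0 B9 A7 9C CA A7 DF AD D2 94

U+1F628: 4-byte form → F0 9F 98 A8.
U+10419: 4-byte form → F0 90 90 99.
U+88AA1: 4-byte form → F2 88 AA A1.
U+21F7: 3-byte form → E2 87 B7.
U+399DC: 4-byte form → F0 B9 A7 9C.
U+02A7: 2-byte form → CA A7.
U+07ED: 2-byte form → DF AD.
U+0494: 2-byte form → D2 94.
Concatenated (25 bytes): F0 9F 98 A8 F0 90 90 99 F2 88 AA A1 E2 87 B7 F0 B9 A7 9C CA A7 DF AD D2 94.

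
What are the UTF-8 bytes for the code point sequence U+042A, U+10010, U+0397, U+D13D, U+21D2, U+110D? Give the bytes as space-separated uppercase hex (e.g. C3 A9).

U+042A: 2-byte form → D0 AA.
U+10010: 4-byte form → F0 90 80 90.
U+0397: 2-byte form → CE 97.
U+D13D: 3-byte form → ED 84 BD.
U+21D2: 3-byte form → E2 87 92.
U+110D: 3-byte form → E1 84 8D.
Concatenated (17 bytes): D0 AA F0 90 80 90 CE 97 ED 84 BD E2 87 92 E1 84 8D.

D0 AA F0 90 80 90 CE 97 ED 84 BD E2 87 92 E1 84 8D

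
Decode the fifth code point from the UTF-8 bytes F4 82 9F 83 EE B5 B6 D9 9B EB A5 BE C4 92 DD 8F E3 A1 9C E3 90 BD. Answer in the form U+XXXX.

U+0112

Offset 0: leading byte 0xF4 = 11110100 → 4-byte char #1 = F4 82 9F 83.
Offset 4: leading byte 0xEE = 11101110 → 3-byte char #2 = EE B5 B6.
Offset 7: leading byte 0xD9 = 11011001 → 2-byte char #3 = D9 9B.
Offset 9: leading byte 0xEB = 11101011 → 3-byte char #4 = EB A5 BE.
Offset 12: leading byte 0xC4 = 11000100 → 2-byte char #5 = C4 92.
Leading byte 0xC4 = 11000100 matches 110xxxxx → 2-byte sequence.
Byte 1: 0xC4 = 11000100, payload 00100 (5 bits).
Byte 2: 0x92 = 10010010 (10xxxxxx ✓), payload 010010.
Concatenate: 00100010010 = 0x112 (11 bits → U+0112).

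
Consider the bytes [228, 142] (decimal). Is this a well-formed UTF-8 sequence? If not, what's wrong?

invalid (sequence truncated)

Leading byte 0xE4 = 11100100 → 3-byte form, but only 2 bytes are present.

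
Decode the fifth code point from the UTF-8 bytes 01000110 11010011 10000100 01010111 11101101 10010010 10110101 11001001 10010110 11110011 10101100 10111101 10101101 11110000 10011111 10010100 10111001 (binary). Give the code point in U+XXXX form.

Offset 0: leading byte 0x46 = 01000110 → 1-byte char #1 = 46.
Offset 1: leading byte 0xD3 = 11010011 → 2-byte char #2 = D3 84.
Offset 3: leading byte 0x57 = 01010111 → 1-byte char #3 = 57.
Offset 4: leading byte 0xED = 11101101 → 3-byte char #4 = ED 92 B5.
Offset 7: leading byte 0xC9 = 11001001 → 2-byte char #5 = C9 96.
Leading byte 0xC9 = 11001001 matches 110xxxxx → 2-byte sequence.
Byte 1: 0xC9 = 11001001, payload 01001 (5 bits).
Byte 2: 0x96 = 10010110 (10xxxxxx ✓), payload 010110.
Concatenate: 01001010110 = 0x256 (11 bits → U+0256).

U+0256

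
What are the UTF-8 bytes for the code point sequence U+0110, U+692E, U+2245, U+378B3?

U+0110: 2-byte form → C4 90.
U+692E: 3-byte form → E6 A4 AE.
U+2245: 3-byte form → E2 89 85.
U+378B3: 4-byte form → F0 B7 A2 B3.
Concatenated (12 bytes): C4 90 E6 A4 AE E2 89 85 F0 B7 A2 B3.

C4 90 E6 A4 AE E2 89 85 F0 B7 A2 B3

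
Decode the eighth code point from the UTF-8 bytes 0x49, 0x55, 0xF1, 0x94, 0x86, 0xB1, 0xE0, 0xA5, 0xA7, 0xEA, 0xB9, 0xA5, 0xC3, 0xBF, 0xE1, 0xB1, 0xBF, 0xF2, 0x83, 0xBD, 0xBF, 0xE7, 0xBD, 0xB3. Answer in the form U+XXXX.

U+83F7F

Offset 0: leading byte 0x49 = 01001001 → 1-byte char #1 = 49.
Offset 1: leading byte 0x55 = 01010101 → 1-byte char #2 = 55.
Offset 2: leading byte 0xF1 = 11110001 → 4-byte char #3 = F1 94 86 B1.
Offset 6: leading byte 0xE0 = 11100000 → 3-byte char #4 = E0 A5 A7.
Offset 9: leading byte 0xEA = 11101010 → 3-byte char #5 = EA B9 A5.
Offset 12: leading byte 0xC3 = 11000011 → 2-byte char #6 = C3 BF.
Offset 14: leading byte 0xE1 = 11100001 → 3-byte char #7 = E1 B1 BF.
Offset 17: leading byte 0xF2 = 11110010 → 4-byte char #8 = F2 83 BD BF.
Leading byte 0xF2 = 11110010 matches 11110xxx → 4-byte sequence.
Byte 1: 0xF2 = 11110010, payload 010 (3 bits).
Byte 2: 0x83 = 10000011 (10xxxxxx ✓), payload 000011.
Byte 3: 0xBD = 10111101 (10xxxxxx ✓), payload 111101.
Byte 4: 0xBF = 10111111 (10xxxxxx ✓), payload 111111.
Concatenate: 010000011111101111111 = 0x83F7F (21 bits → U+83F7F).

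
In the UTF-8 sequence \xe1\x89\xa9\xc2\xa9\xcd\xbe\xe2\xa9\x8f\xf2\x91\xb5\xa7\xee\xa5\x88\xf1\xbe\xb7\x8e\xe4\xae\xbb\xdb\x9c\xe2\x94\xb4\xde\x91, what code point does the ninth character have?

Offset 0: leading byte 0xE1 = 11100001 → 3-byte char #1 = E1 89 A9.
Offset 3: leading byte 0xC2 = 11000010 → 2-byte char #2 = C2 A9.
Offset 5: leading byte 0xCD = 11001101 → 2-byte char #3 = CD BE.
Offset 7: leading byte 0xE2 = 11100010 → 3-byte char #4 = E2 A9 8F.
Offset 10: leading byte 0xF2 = 11110010 → 4-byte char #5 = F2 91 B5 A7.
Offset 14: leading byte 0xEE = 11101110 → 3-byte char #6 = EE A5 88.
Offset 17: leading byte 0xF1 = 11110001 → 4-byte char #7 = F1 BE B7 8E.
Offset 21: leading byte 0xE4 = 11100100 → 3-byte char #8 = E4 AE BB.
Offset 24: leading byte 0xDB = 11011011 → 2-byte char #9 = DB 9C.
Leading byte 0xDB = 11011011 matches 110xxxxx → 2-byte sequence.
Byte 1: 0xDB = 11011011, payload 11011 (5 bits).
Byte 2: 0x9C = 10011100 (10xxxxxx ✓), payload 011100.
Concatenate: 11011011100 = 0x6DC (11 bits → U+06DC).

U+06DC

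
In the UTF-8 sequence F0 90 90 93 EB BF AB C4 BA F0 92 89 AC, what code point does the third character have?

Offset 0: leading byte 0xF0 = 11110000 → 4-byte char #1 = F0 90 90 93.
Offset 4: leading byte 0xEB = 11101011 → 3-byte char #2 = EB BF AB.
Offset 7: leading byte 0xC4 = 11000100 → 2-byte char #3 = C4 BA.
Leading byte 0xC4 = 11000100 matches 110xxxxx → 2-byte sequence.
Byte 1: 0xC4 = 11000100, payload 00100 (5 bits).
Byte 2: 0xBA = 10111010 (10xxxxxx ✓), payload 111010.
Concatenate: 00100111010 = 0x13A (11 bits → U+013A).

U+013A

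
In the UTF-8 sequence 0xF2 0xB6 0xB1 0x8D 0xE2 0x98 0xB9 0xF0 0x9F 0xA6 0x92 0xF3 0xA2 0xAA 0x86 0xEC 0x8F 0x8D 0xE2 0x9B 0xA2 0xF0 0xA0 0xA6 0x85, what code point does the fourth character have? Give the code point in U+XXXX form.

Offset 0: leading byte 0xF2 = 11110010 → 4-byte char #1 = F2 B6 B1 8D.
Offset 4: leading byte 0xE2 = 11100010 → 3-byte char #2 = E2 98 B9.
Offset 7: leading byte 0xF0 = 11110000 → 4-byte char #3 = F0 9F A6 92.
Offset 11: leading byte 0xF3 = 11110011 → 4-byte char #4 = F3 A2 AA 86.
Leading byte 0xF3 = 11110011 matches 11110xxx → 4-byte sequence.
Byte 1: 0xF3 = 11110011, payload 011 (3 bits).
Byte 2: 0xA2 = 10100010 (10xxxxxx ✓), payload 100010.
Byte 3: 0xAA = 10101010 (10xxxxxx ✓), payload 101010.
Byte 4: 0x86 = 10000110 (10xxxxxx ✓), payload 000110.
Concatenate: 011100010101010000110 = 0xE2A86 (21 bits → U+E2A86).

U+E2A86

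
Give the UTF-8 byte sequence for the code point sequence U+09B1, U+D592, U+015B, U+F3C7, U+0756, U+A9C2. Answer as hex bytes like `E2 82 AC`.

U+09B1: 3-byte form → E0 A6 B1.
U+D592: 3-byte form → ED 96 92.
U+015B: 2-byte form → C5 9B.
U+F3C7: 3-byte form → EF 8F 87.
U+0756: 2-byte form → DD 96.
U+A9C2: 3-byte form → EA A7 82.
Concatenated (16 bytes): E0 A6 B1 ED 96 92 C5 9B EF 8F 87 DD 96 EA A7 82.

E0 A6 B1 ED 96 92 C5 9B EF 8F 87 DD 96 EA A7 82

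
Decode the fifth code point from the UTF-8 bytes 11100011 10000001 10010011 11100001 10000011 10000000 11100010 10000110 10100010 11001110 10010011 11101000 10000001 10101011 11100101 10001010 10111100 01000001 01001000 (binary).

Offset 0: leading byte 0xE3 = 11100011 → 3-byte char #1 = E3 81 93.
Offset 3: leading byte 0xE1 = 11100001 → 3-byte char #2 = E1 83 80.
Offset 6: leading byte 0xE2 = 11100010 → 3-byte char #3 = E2 86 A2.
Offset 9: leading byte 0xCE = 11001110 → 2-byte char #4 = CE 93.
Offset 11: leading byte 0xE8 = 11101000 → 3-byte char #5 = E8 81 AB.
Leading byte 0xE8 = 11101000 matches 1110xxxx → 3-byte sequence.
Byte 1: 0xE8 = 11101000, payload 1000 (4 bits).
Byte 2: 0x81 = 10000001 (10xxxxxx ✓), payload 000001.
Byte 3: 0xAB = 10101011 (10xxxxxx ✓), payload 101011.
Concatenate: 1000000001101011 = 0x806B (16 bits → U+806B).

U+806B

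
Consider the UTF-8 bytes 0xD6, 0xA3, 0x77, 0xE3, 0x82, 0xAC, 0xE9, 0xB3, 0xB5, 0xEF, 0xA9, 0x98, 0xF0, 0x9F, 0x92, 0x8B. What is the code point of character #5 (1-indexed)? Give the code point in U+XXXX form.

Offset 0: leading byte 0xD6 = 11010110 → 2-byte char #1 = D6 A3.
Offset 2: leading byte 0x77 = 01110111 → 1-byte char #2 = 77.
Offset 3: leading byte 0xE3 = 11100011 → 3-byte char #3 = E3 82 AC.
Offset 6: leading byte 0xE9 = 11101001 → 3-byte char #4 = E9 B3 B5.
Offset 9: leading byte 0xEF = 11101111 → 3-byte char #5 = EF A9 98.
Leading byte 0xEF = 11101111 matches 1110xxxx → 3-byte sequence.
Byte 1: 0xEF = 11101111, payload 1111 (4 bits).
Byte 2: 0xA9 = 10101001 (10xxxxxx ✓), payload 101001.
Byte 3: 0x98 = 10011000 (10xxxxxx ✓), payload 011000.
Concatenate: 1111101001011000 = 0xFA58 (16 bits → U+FA58).

U+FA58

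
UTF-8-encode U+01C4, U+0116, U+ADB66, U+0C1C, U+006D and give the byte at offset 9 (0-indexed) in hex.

0xB0

U+01C4 → 2-byte form C7 84 at offsets 0–1.
U+0116 → 2-byte form C4 96 at offsets 2–3.
U+ADB66 → 4-byte form F2 AD AD A6 at offsets 4–7.
U+0C1C → 3-byte form E0 B0 9C at offsets 8–10.
Offset 9 falls in char 4's range; it's byte 2 of E0 B0 9C = 0xB0.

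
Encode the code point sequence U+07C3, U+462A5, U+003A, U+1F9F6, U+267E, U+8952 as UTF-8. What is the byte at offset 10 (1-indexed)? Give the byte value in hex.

1-indexed offset 10 is 0-indexed offset 9.
U+07C3 → 2-byte form DF 83 at offsets 0–1.
U+462A5 → 4-byte form F1 86 8A A5 at offsets 2–5.
U+003A → 1-byte form 3A at offsets 6–6.
U+1F9F6 → 4-byte form F0 9F A7 B6 at offsets 7–10.
Offset 9 falls in char 4's range; it's byte 3 of F0 9F A7 B6 = 0xA7.

0xA7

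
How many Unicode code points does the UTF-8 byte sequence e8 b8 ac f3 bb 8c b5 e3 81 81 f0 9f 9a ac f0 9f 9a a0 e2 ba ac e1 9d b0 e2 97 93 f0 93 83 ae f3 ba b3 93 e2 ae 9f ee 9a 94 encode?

Byte at offset 0: 0xE8 = 11101000 → 3-byte char (#1). Advance 3.
Byte at offset 3: 0xF3 = 11110011 → 4-byte char (#2). Advance 4.
Byte at offset 7: 0xE3 = 11100011 → 3-byte char (#3). Advance 3.
Byte at offset 10: 0xF0 = 11110000 → 4-byte char (#4). Advance 4.
Byte at offset 14: 0xF0 = 11110000 → 4-byte char (#5). Advance 4.
Byte at offset 18: 0xE2 = 11100010 → 3-byte char (#6). Advance 3.
Byte at offset 21: 0xE1 = 11100001 → 3-byte char (#7). Advance 3.
Byte at offset 24: 0xE2 = 11100010 → 3-byte char (#8). Advance 3.
Byte at offset 27: 0xF0 = 11110000 → 4-byte char (#9). Advance 4.
Byte at offset 31: 0xF3 = 11110011 → 4-byte char (#10). Advance 4.
Byte at offset 35: 0xE2 = 11100010 → 3-byte char (#11). Advance 3.
Byte at offset 38: 0xEE = 11101110 → 3-byte char (#12). Advance 3.
Reached end at offset 41 after 12 code points.

12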